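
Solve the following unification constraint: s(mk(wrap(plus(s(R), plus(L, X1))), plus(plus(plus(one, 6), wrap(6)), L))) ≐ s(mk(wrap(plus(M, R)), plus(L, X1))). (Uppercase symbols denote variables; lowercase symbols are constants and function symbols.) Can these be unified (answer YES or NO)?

YES

Decompose s/1: mk(wrap(plus(s(R), plus(L, X1))), plus(plus(plus(one, 6), wrap(6)), L)) ≐ mk(wrap(plus(M, R)), plus(L, X1)).
Decompose mk/2: wrap(plus(s(R), plus(L, X1))) ≐ wrap(plus(M, R)),  plus(plus(plus(one, 6), wrap(6)), L) ≐ plus(L, X1).
Decompose wrap/1: plus(s(R), plus(L, X1)) ≐ plus(M, R).
Decompose plus/2: s(R) ≐ M,  plus(L, X1) ≐ R.
Bind M := s(R); no other remaining equation mentions M.
Bind R := plus(L, X1); no other remaining equation mentions R. Substituting into the earlier binding gives M := s(plus(L, X1)).
Decompose plus/2: plus(plus(one, 6), wrap(6)) ≐ L,  L ≐ X1.
Bind L := plus(plus(one, 6), wrap(6)); substituting into the remaining equation gives: plus(plus(one, 6), wrap(6)) ≐ X1. Substituting into the earlier bindings gives M := s(plus(plus(plus(one, 6), wrap(6)), X1)), R := plus(plus(plus(one, 6), wrap(6)), X1).
Bind X1 := plus(plus(one, 6), wrap(6)). Substituting into the earlier bindings gives M := s(plus(plus(plus(one, 6), wrap(6)), plus(plus(one, 6), wrap(6)))), R := plus(plus(plus(one, 6), wrap(6)), plus(plus(one, 6), wrap(6))).
No equations remain and no clash or occurs-check failure arose, so a unifier exists.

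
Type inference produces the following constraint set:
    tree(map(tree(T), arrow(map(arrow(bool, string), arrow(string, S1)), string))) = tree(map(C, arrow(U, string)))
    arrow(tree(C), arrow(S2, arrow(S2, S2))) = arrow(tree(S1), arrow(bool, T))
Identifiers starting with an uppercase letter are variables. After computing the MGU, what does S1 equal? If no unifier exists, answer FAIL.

Decompose tree/1: map(tree(T), arrow(map(arrow(bool, string), arrow(string, S1)), string)) = map(C, arrow(U, string)).
Decompose map/2: tree(T) = C,  arrow(map(arrow(bool, string), arrow(string, S1)), string) = arrow(U, string).
Bind C := tree(T); substituting into the one remaining equation that mentions C gives: arrow(tree(tree(T)), arrow(S2, arrow(S2, S2))) = arrow(tree(S1), arrow(bool, T)).
Decompose arrow/2: map(arrow(bool, string), arrow(string, S1)) = U,  string = string.
Bind U := map(arrow(bool, string), arrow(string, S1)); no other remaining equation mentions U.
Delete trivial equation string = string.
Decompose arrow/2: tree(tree(T)) = tree(S1),  arrow(S2, arrow(S2, S2)) = arrow(bool, T).
Decompose tree/1: tree(T) = S1.
Bind S1 := tree(T); no other remaining equation mentions S1. Substituting into the earlier binding gives U := map(arrow(bool, string), arrow(string, tree(T))).
Decompose arrow/2: S2 = bool,  arrow(S2, S2) = T.
Bind S2 := bool; substituting into the remaining equation gives: arrow(bool, bool) = T.
Bind T := arrow(bool, bool). Substituting into the earlier bindings gives C := tree(arrow(bool, bool)), U := map(arrow(bool, string), arrow(string, tree(arrow(bool, bool)))), S1 := tree(arrow(bool, bool)).
MGU = { C ↦ tree(arrow(bool, bool)), U ↦ map(arrow(bool, string), arrow(string, tree(arrow(bool, bool)))), S1 ↦ tree(arrow(bool, bool)), S2 ↦ bool, T ↦ arrow(bool, bool) }, so S1 ↦ tree(arrow(bool, bool)).

tree(arrow(bool, bool))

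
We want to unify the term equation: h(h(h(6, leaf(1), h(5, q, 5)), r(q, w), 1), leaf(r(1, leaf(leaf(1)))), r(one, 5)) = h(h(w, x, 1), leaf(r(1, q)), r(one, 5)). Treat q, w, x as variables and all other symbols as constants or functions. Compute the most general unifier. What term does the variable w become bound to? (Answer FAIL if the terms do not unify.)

h(6, leaf(1), h(5, leaf(leaf(1)), 5))

Decompose h/3: h(h(6, leaf(1), h(5, q, 5)), r(q, w), 1) = h(w, x, 1),  leaf(r(1, leaf(leaf(1)))) = leaf(r(1, q)),  r(one, 5) = r(one, 5).
Decompose h/3: h(6, leaf(1), h(5, q, 5)) = w,  r(q, w) = x,  1 = 1.
Bind w := h(6, leaf(1), h(5, q, 5)); substituting into the one remaining equation that mentions w gives: r(q, h(6, leaf(1), h(5, q, 5))) = x.
Bind x := r(q, h(6, leaf(1), h(5, q, 5))); no other remaining equation mentions x.
Delete trivial equation 1 = 1.
Decompose leaf/1: r(1, leaf(leaf(1))) = r(1, q).
Decompose r/2: 1 = 1,  leaf(leaf(1)) = q.
Delete trivial equation 1 = 1.
Bind q := leaf(leaf(1)); no other remaining equation mentions q. Substituting into the earlier bindings gives w := h(6, leaf(1), h(5, leaf(leaf(1)), 5)), x := r(leaf(leaf(1)), h(6, leaf(1), h(5, leaf(leaf(1)), 5))).
Delete trivial equation r(one, 5) = r(one, 5).
MGU = { w -> h(6, leaf(1), h(5, leaf(leaf(1)), 5)), x -> r(leaf(leaf(1)), h(6, leaf(1), h(5, leaf(leaf(1)), 5))), q -> leaf(leaf(1)) }, so w -> h(6, leaf(1), h(5, leaf(leaf(1)), 5)).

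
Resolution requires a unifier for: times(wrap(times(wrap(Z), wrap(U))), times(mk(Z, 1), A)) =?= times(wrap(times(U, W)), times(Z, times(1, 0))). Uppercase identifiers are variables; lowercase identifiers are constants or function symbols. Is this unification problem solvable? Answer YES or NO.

NO

Decompose times/2: wrap(times(wrap(Z), wrap(U))) =?= wrap(times(U, W)),  times(mk(Z, 1), A) =?= times(Z, times(1, 0)).
Decompose wrap/1: times(wrap(Z), wrap(U)) =?= times(U, W).
Decompose times/2: wrap(Z) =?= U,  wrap(U) =?= W.
Bind U := wrap(Z); substituting into the one remaining equation that mentions U gives: wrap(wrap(Z)) =?= W.
Bind W := wrap(wrap(Z)); no other remaining equation mentions W.
Decompose times/2: mk(Z, 1) =?= Z,  A =?= times(1, 0).
Occurs check fails: Z occurs in mk(Z, 1); the equation Z =?= mk(Z, 1) has no finite solution.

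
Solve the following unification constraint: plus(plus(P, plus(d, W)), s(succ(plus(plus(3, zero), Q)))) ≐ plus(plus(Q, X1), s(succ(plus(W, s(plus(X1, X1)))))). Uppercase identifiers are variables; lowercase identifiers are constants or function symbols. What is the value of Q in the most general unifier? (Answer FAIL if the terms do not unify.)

Decompose plus/2: plus(P, plus(d, W)) ≐ plus(Q, X1),  s(succ(plus(plus(3, zero), Q))) ≐ s(succ(plus(W, s(plus(X1, X1))))).
Decompose plus/2: P ≐ Q,  plus(d, W) ≐ X1.
Bind P := Q; no other remaining equation mentions P.
Bind X1 := plus(d, W); substituting into the remaining equation gives: s(succ(plus(plus(3, zero), Q))) ≐ s(succ(plus(W, s(plus(plus(d, W), plus(d, W)))))).
Decompose s/1: succ(plus(plus(3, zero), Q)) ≐ succ(plus(W, s(plus(plus(d, W), plus(d, W))))).
Decompose succ/1: plus(plus(3, zero), Q) ≐ plus(W, s(plus(plus(d, W), plus(d, W)))).
Decompose plus/2: plus(3, zero) ≐ W,  Q ≐ s(plus(plus(d, W), plus(d, W))).
Bind W := plus(3, zero); substituting into the remaining equation gives: Q ≐ s(plus(plus(d, plus(3, zero)), plus(d, plus(3, zero)))). Substituting into the earlier binding gives X1 := plus(d, plus(3, zero)).
Bind Q := s(plus(plus(d, plus(3, zero)), plus(d, plus(3, zero)))). Substituting into the earlier binding gives P := s(plus(plus(d, plus(3, zero)), plus(d, plus(3, zero)))).
MGU = { P -> s(plus(plus(d, plus(3, zero)), plus(d, plus(3, zero)))), X1 -> plus(d, plus(3, zero)), W -> plus(3, zero), Q -> s(plus(plus(d, plus(3, zero)), plus(d, plus(3, zero)))) }, so Q -> s(plus(plus(d, plus(3, zero)), plus(d, plus(3, zero)))).

s(plus(plus(d, plus(3, zero)), plus(d, plus(3, zero))))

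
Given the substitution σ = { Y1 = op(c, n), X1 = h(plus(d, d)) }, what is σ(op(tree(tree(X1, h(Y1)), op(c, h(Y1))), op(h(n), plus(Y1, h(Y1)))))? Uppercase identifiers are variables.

op(tree(tree(h(plus(d, d)), h(op(c, n))), op(c, h(op(c, n)))), op(h(n), plus(op(c, n), h(op(c, n)))))

Replace each occurrence of Y1 with op(c, n).
Replace each occurrence of X1 with h(plus(d, d)).
Result: op(tree(tree(h(plus(d, d)), h(op(c, n))), op(c, h(op(c, n)))), op(h(n), plus(op(c, n), h(op(c, n))))).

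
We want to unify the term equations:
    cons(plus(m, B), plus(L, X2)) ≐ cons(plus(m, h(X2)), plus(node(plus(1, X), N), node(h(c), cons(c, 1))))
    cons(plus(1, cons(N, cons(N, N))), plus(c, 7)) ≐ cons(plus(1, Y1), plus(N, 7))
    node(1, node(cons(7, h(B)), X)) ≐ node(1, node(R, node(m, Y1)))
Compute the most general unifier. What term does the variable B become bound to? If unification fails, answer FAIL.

Decompose cons/2: plus(m, B) ≐ plus(m, h(X2)),  plus(L, X2) ≐ plus(node(plus(1, X), N), node(h(c), cons(c, 1))).
Decompose plus/2: m ≐ m,  B ≐ h(X2).
Delete trivial equation m ≐ m.
Bind B := h(X2); substituting into the one remaining equation that mentions B gives: node(1, node(cons(7, h(h(X2))), X)) ≐ node(1, node(R, node(m, Y1))).
Decompose plus/2: L ≐ node(plus(1, X), N),  X2 ≐ node(h(c), cons(c, 1)).
Bind L := node(plus(1, X), N); no other remaining equation mentions L.
Bind X2 := node(h(c), cons(c, 1)); substituting into the one remaining equation that mentions X2 gives: node(1, node(cons(7, h(h(node(h(c), cons(c, 1))))), X)) ≐ node(1, node(R, node(m, Y1))). Substituting into the earlier binding gives B := h(node(h(c), cons(c, 1))).
Decompose cons/2: plus(1, cons(N, cons(N, N))) ≐ plus(1, Y1),  plus(c, 7) ≐ plus(N, 7).
Decompose plus/2: 1 ≐ 1,  cons(N, cons(N, N)) ≐ Y1.
Delete trivial equation 1 ≐ 1.
Bind Y1 := cons(N, cons(N, N)); substituting into the one remaining equation that mentions Y1 gives: node(1, node(cons(7, h(h(node(h(c), cons(c, 1))))), X)) ≐ node(1, node(R, node(m, cons(N, cons(N, N))))).
Decompose plus/2: c ≐ N,  7 ≐ 7.
Bind N := c; substituting into the one remaining equation that mentions N gives: node(1, node(cons(7, h(h(node(h(c), cons(c, 1))))), X)) ≐ node(1, node(R, node(m, cons(c, cons(c, c))))). Substituting into the earlier bindings gives L := node(plus(1, X), c), Y1 := cons(c, cons(c, c)).
Delete trivial equation 7 ≐ 7.
Decompose node/2: 1 ≐ 1,  node(cons(7, h(h(node(h(c), cons(c, 1))))), X) ≐ node(R, node(m, cons(c, cons(c, c)))).
Delete trivial equation 1 ≐ 1.
Decompose node/2: cons(7, h(h(node(h(c), cons(c, 1))))) ≐ R,  X ≐ node(m, cons(c, cons(c, c))).
Bind R := cons(7, h(h(node(h(c), cons(c, 1))))); no other remaining equation mentions R.
Bind X := node(m, cons(c, cons(c, c))). Substituting into the earlier binding gives L := node(plus(1, node(m, cons(c, cons(c, c)))), c).
MGU = { B := h(node(h(c), cons(c, 1))), L := node(plus(1, node(m, cons(c, cons(c, c)))), c), X2 := node(h(c), cons(c, 1)), Y1 := cons(c, cons(c, c)), N := c, R := cons(7, h(h(node(h(c), cons(c, 1))))), X := node(m, cons(c, cons(c, c))) }, so B := h(node(h(c), cons(c, 1))).

h(node(h(c), cons(c, 1)))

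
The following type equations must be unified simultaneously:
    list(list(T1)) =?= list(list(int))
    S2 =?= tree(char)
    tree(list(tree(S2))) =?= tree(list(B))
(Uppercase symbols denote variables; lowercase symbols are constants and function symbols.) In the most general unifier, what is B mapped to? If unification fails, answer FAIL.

Decompose list/1: list(T1) =?= list(int).
Decompose list/1: T1 =?= int.
Bind T1 := int; no other remaining equation mentions T1.
Bind S2 := tree(char); substituting into the remaining equation gives: tree(list(tree(tree(char)))) =?= tree(list(B)).
Decompose tree/1: list(tree(tree(char))) =?= list(B).
Decompose list/1: tree(tree(char)) =?= B.
Bind B := tree(tree(char)).
MGU = { T1 -> int, S2 -> tree(char), B -> tree(tree(char)) }, so B -> tree(tree(char)).

tree(tree(char))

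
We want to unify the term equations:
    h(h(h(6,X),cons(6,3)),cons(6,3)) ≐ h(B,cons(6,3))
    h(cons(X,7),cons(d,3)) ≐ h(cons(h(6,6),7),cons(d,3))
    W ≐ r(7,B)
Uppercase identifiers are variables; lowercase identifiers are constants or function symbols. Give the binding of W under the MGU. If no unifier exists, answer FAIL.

Decompose h/2: h(h(6,X),cons(6,3)) ≐ B,  cons(6,3) ≐ cons(6,3).
Bind B := h(h(6,X),cons(6,3)); substituting into the one remaining equation that mentions B gives: W ≐ r(7,h(h(6,X),cons(6,3))).
Delete trivial equation cons(6,3) ≐ cons(6,3).
Decompose h/2: cons(X,7) ≐ cons(h(6,6),7),  cons(d,3) ≐ cons(d,3).
Decompose cons/2: X ≐ h(6,6),  7 ≐ 7.
Bind X := h(6,6); substituting into the one remaining equation that mentions X gives: W ≐ r(7,h(h(6,h(6,6)),cons(6,3))). Substituting into the earlier binding gives B := h(h(6,h(6,6)),cons(6,3)).
Delete trivial equation 7 ≐ 7.
Delete trivial equation cons(d,3) ≐ cons(d,3).
Bind W := r(7,h(h(6,h(6,6)),cons(6,3))).
MGU = { B ↦ h(h(6,h(6,6)),cons(6,3)), X ↦ h(6,6), W ↦ r(7,h(h(6,h(6,6)),cons(6,3))) }, so W ↦ r(7,h(h(6,h(6,6)),cons(6,3))).

r(7,h(h(6,h(6,6)),cons(6,3)))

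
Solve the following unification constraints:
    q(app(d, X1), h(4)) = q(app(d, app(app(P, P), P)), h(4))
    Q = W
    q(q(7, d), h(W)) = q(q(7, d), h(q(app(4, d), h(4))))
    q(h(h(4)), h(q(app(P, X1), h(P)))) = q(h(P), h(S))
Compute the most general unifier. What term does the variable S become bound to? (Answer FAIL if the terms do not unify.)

Decompose q/2: app(d, X1) = app(d, app(app(P, P), P)),  h(4) = h(4).
Decompose app/2: d = d,  X1 = app(app(P, P), P).
Delete trivial equation d = d.
Bind X1 := app(app(P, P), P); substituting into the one remaining equation that mentions X1 gives: q(h(h(4)), h(q(app(P, app(app(P, P), P)), h(P)))) = q(h(P), h(S)).
Delete trivial equation h(4) = h(4).
Bind Q := W; no other remaining equation mentions Q.
Decompose q/2: q(7, d) = q(7, d),  h(W) = h(q(app(4, d), h(4))).
Delete trivial equation q(7, d) = q(7, d).
Decompose h/1: W = q(app(4, d), h(4)).
Bind W := q(app(4, d), h(4)); no other remaining equation mentions W. Substituting into the earlier binding gives Q := q(app(4, d), h(4)).
Decompose q/2: h(h(4)) = h(P),  h(q(app(P, app(app(P, P), P)), h(P))) = h(S).
Decompose h/1: h(4) = P.
Bind P := h(4); substituting into the remaining equation gives: h(q(app(h(4), app(app(h(4), h(4)), h(4))), h(h(4)))) = h(S). Substituting into the earlier binding gives X1 := app(app(h(4), h(4)), h(4)).
Decompose h/1: q(app(h(4), app(app(h(4), h(4)), h(4))), h(h(4))) = S.
Bind S := q(app(h(4), app(app(h(4), h(4)), h(4))), h(h(4))).
MGU = { X1 ↦ app(app(h(4), h(4)), h(4)), Q ↦ q(app(4, d), h(4)), W ↦ q(app(4, d), h(4)), P ↦ h(4), S ↦ q(app(h(4), app(app(h(4), h(4)), h(4))), h(h(4))) }, so S ↦ q(app(h(4), app(app(h(4), h(4)), h(4))), h(h(4))).

q(app(h(4), app(app(h(4), h(4)), h(4))), h(h(4)))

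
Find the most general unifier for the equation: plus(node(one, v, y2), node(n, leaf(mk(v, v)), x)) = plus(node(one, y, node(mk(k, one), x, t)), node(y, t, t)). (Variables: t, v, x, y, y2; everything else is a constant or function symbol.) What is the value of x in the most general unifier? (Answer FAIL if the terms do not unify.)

leaf(mk(n, n))

Decompose plus/2: node(one, v, y2) = node(one, y, node(mk(k, one), x, t)),  node(n, leaf(mk(v, v)), x) = node(y, t, t).
Decompose node/3: one = one,  v = y,  y2 = node(mk(k, one), x, t).
Delete trivial equation one = one.
Bind v := y; substituting into the one remaining equation that mentions v gives: node(n, leaf(mk(y, y)), x) = node(y, t, t).
Bind y2 := node(mk(k, one), x, t); no other remaining equation mentions y2.
Decompose node/3: n = y,  leaf(mk(y, y)) = t,  x = t.
Bind y := n; substituting into the one remaining equation that mentions y gives: leaf(mk(n, n)) = t. Substituting into the earlier binding gives v := n.
Bind t := leaf(mk(n, n)); substituting into the remaining equation gives: x = leaf(mk(n, n)). Substituting into the earlier binding gives y2 := node(mk(k, one), x, leaf(mk(n, n))).
Bind x := leaf(mk(n, n)). Substituting into the earlier binding gives y2 := node(mk(k, one), leaf(mk(n, n)), leaf(mk(n, n))).
MGU = { v ↦ n, y2 ↦ node(mk(k, one), leaf(mk(n, n)), leaf(mk(n, n))), y ↦ n, t ↦ leaf(mk(n, n)), x ↦ leaf(mk(n, n)) }, so x ↦ leaf(mk(n, n)).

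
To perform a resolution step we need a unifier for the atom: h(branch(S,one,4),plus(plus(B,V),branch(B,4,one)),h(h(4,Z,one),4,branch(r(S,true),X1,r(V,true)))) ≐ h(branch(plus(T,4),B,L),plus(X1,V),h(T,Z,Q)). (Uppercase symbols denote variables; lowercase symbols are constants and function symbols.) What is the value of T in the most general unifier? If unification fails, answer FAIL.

Decompose h/3: branch(S,one,4) ≐ branch(plus(T,4),B,L),  plus(plus(B,V),branch(B,4,one)) ≐ plus(X1,V),  h(h(4,Z,one),4,branch(r(S,true),X1,r(V,true))) ≐ h(T,Z,Q).
Decompose branch/3: S ≐ plus(T,4),  one ≐ B,  4 ≐ L.
Bind S := plus(T,4); substituting into the one remaining equation that mentions S gives: h(h(4,Z,one),4,branch(r(plus(T,4),true),X1,r(V,true))) ≐ h(T,Z,Q).
Bind B := one; substituting into the one remaining equation that mentions B gives: plus(plus(one,V),branch(one,4,one)) ≐ plus(X1,V).
Bind L := 4; no other remaining equation mentions L.
Decompose plus/2: plus(one,V) ≐ X1,  branch(one,4,one) ≐ V.
Bind X1 := plus(one,V); substituting into the one remaining equation that mentions X1 gives: h(h(4,Z,one),4,branch(r(plus(T,4),true),plus(one,V),r(V,true))) ≐ h(T,Z,Q).
Bind V := branch(one,4,one); substituting into the remaining equation gives: h(h(4,Z,one),4,branch(r(plus(T,4),true),plus(one,branch(one,4,one)),r(branch(one,4,one),true))) ≐ h(T,Z,Q). Substituting into the earlier binding gives X1 := plus(one,branch(one,4,one)).
Decompose h/3: h(4,Z,one) ≐ T,  4 ≐ Z,  branch(r(plus(T,4),true),plus(one,branch(one,4,one)),r(branch(one,4,one),true)) ≐ Q.
Bind T := h(4,Z,one); substituting into the one remaining equation that mentions T gives: branch(r(plus(h(4,Z,one),4),true),plus(one,branch(one,4,one)),r(branch(one,4,one),true)) ≐ Q. Substituting into the earlier binding gives S := plus(h(4,Z,one),4).
Bind Z := 4; substituting into the remaining equation gives: branch(r(plus(h(4,4,one),4),true),plus(one,branch(one,4,one)),r(branch(one,4,one),true)) ≐ Q. Substituting into the earlier bindings gives S := plus(h(4,4,one),4), T := h(4,4,one).
Bind Q := branch(r(plus(h(4,4,one),4),true),plus(one,branch(one,4,one)),r(branch(one,4,one),true)).
MGU = { S ↦ plus(h(4,4,one),4), B ↦ one, L ↦ 4, X1 ↦ plus(one,branch(one,4,one)), V ↦ branch(one,4,one), T ↦ h(4,4,one), Z ↦ 4, Q ↦ branch(r(plus(h(4,4,one),4),true),plus(one,branch(one,4,one)),r(branch(one,4,one),true)) }, so T ↦ h(4,4,one).

h(4,4,one)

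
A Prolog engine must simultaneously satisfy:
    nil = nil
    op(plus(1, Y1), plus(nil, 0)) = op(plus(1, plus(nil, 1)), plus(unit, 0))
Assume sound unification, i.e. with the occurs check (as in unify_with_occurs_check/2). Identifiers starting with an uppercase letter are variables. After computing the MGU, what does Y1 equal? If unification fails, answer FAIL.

Delete trivial equation nil = nil.
Decompose op/2: plus(1, Y1) = plus(1, plus(nil, 1)),  plus(nil, 0) = plus(unit, 0).
Decompose plus/2: 1 = 1,  Y1 = plus(nil, 1).
Delete trivial equation 1 = 1.
Bind Y1 := plus(nil, 1); no other remaining equation mentions Y1.
Decompose plus/2: nil = unit,  0 = 0.
Clash: constants nil and unit differ; no unifier exists.

FAIL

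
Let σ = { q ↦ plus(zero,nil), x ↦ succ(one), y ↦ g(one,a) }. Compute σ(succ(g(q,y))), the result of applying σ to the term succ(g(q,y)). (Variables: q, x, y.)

succ(g(plus(zero,nil),g(one,a)))

Replace each occurrence of q with plus(zero,nil).
Replace each occurrence of y with g(one,a).
Result: succ(g(plus(zero,nil),g(one,a))).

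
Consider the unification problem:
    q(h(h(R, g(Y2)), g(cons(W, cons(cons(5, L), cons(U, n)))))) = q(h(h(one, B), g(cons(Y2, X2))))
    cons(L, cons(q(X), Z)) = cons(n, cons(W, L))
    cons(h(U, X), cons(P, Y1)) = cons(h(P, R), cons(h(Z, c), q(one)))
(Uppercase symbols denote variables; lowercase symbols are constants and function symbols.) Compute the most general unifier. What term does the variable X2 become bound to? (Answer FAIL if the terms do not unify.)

cons(cons(5, n), cons(h(n, c), n))

Decompose q/1: h(h(R, g(Y2)), g(cons(W, cons(cons(5, L), cons(U, n))))) = h(h(one, B), g(cons(Y2, X2))).
Decompose h/2: h(R, g(Y2)) = h(one, B),  g(cons(W, cons(cons(5, L), cons(U, n)))) = g(cons(Y2, X2)).
Decompose h/2: R = one,  g(Y2) = B.
Bind R := one; substituting into the one remaining equation that mentions R gives: cons(h(U, X), cons(P, Y1)) = cons(h(P, one), cons(h(Z, c), q(one))).
Bind B := g(Y2); no other remaining equation mentions B.
Decompose g/1: cons(W, cons(cons(5, L), cons(U, n))) = cons(Y2, X2).
Decompose cons/2: W = Y2,  cons(cons(5, L), cons(U, n)) = X2.
Bind W := Y2; substituting into the one remaining equation that mentions W gives: cons(L, cons(q(X), Z)) = cons(n, cons(Y2, L)).
Bind X2 := cons(cons(5, L), cons(U, n)); no other remaining equation mentions X2.
Decompose cons/2: L = n,  cons(q(X), Z) = cons(Y2, L).
Bind L := n; substituting into the one remaining equation that mentions L gives: cons(q(X), Z) = cons(Y2, n). Substituting into the earlier binding gives X2 := cons(cons(5, n), cons(U, n)).
Decompose cons/2: q(X) = Y2,  Z = n.
Bind Y2 := q(X); no other remaining equation mentions Y2. Substituting into the earlier bindings gives B := g(q(X)), W := q(X).
Bind Z := n; substituting into the remaining equation gives: cons(h(U, X), cons(P, Y1)) = cons(h(P, one), cons(h(n, c), q(one))).
Decompose cons/2: h(U, X) = h(P, one),  cons(P, Y1) = cons(h(n, c), q(one)).
Decompose h/2: U = P,  X = one.
Bind U := P; no other remaining equation mentions U. Substituting into the earlier binding gives X2 := cons(cons(5, n), cons(P, n)).
Bind X := one; no other remaining equation mentions X. Substituting into the earlier bindings gives B := g(q(one)), W := q(one), Y2 := q(one).
Decompose cons/2: P = h(n, c),  Y1 = q(one).
Bind P := h(n, c); no other remaining equation mentions P. Substituting into the earlier bindings gives X2 := cons(cons(5, n), cons(h(n, c), n)), U := h(n, c).
Bind Y1 := q(one).
MGU = { R ↦ one, B ↦ g(q(one)), W ↦ q(one), X2 ↦ cons(cons(5, n), cons(h(n, c), n)), L ↦ n, Y2 ↦ q(one), Z ↦ n, U ↦ h(n, c), X ↦ one, P ↦ h(n, c), Y1 ↦ q(one) }, so X2 ↦ cons(cons(5, n), cons(h(n, c), n)).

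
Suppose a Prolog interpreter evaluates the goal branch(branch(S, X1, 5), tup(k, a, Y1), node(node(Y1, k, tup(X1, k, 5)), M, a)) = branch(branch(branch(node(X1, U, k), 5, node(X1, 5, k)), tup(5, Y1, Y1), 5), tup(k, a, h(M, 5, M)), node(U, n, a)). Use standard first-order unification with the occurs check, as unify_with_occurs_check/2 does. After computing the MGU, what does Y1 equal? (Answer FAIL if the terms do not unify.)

Decompose branch/3: branch(S, X1, 5) = branch(branch(node(X1, U, k), 5, node(X1, 5, k)), tup(5, Y1, Y1), 5),  tup(k, a, Y1) = tup(k, a, h(M, 5, M)),  node(node(Y1, k, tup(X1, k, 5)), M, a) = node(U, n, a).
Decompose branch/3: S = branch(node(X1, U, k), 5, node(X1, 5, k)),  X1 = tup(5, Y1, Y1),  5 = 5.
Bind S := branch(node(X1, U, k), 5, node(X1, 5, k)); no other remaining equation mentions S.
Bind X1 := tup(5, Y1, Y1); substituting into the one remaining equation that mentions X1 gives: node(node(Y1, k, tup(tup(5, Y1, Y1), k, 5)), M, a) = node(U, n, a). Substituting into the earlier binding gives S := branch(node(tup(5, Y1, Y1), U, k), 5, node(tup(5, Y1, Y1), 5, k)).
Delete trivial equation 5 = 5.
Decompose tup/3: k = k,  a = a,  Y1 = h(M, 5, M).
Delete trivial equation k = k.
Delete trivial equation a = a.
Bind Y1 := h(M, 5, M); substituting into the remaining equation gives: node(node(h(M, 5, M), k, tup(tup(5, h(M, 5, M), h(M, 5, M)), k, 5)), M, a) = node(U, n, a). Substituting into the earlier bindings gives S := branch(node(tup(5, h(M, 5, M), h(M, 5, M)), U, k), 5, node(tup(5, h(M, 5, M), h(M, 5, M)), 5, k)), X1 := tup(5, h(M, 5, M), h(M, 5, M)).
Decompose node/3: node(h(M, 5, M), k, tup(tup(5, h(M, 5, M), h(M, 5, M)), k, 5)) = U,  M = n,  a = a.
Bind U := node(h(M, 5, M), k, tup(tup(5, h(M, 5, M), h(M, 5, M)), k, 5)); no other remaining equation mentions U. Substituting into the earlier binding gives S := branch(node(tup(5, h(M, 5, M), h(M, 5, M)), node(h(M, 5, M), k, tup(tup(5, h(M, 5, M), h(M, 5, M)), k, 5)), k), 5, node(tup(5, h(M, 5, M), h(M, 5, M)), 5, k)).
Bind M := n; no other remaining equation mentions M. Substituting into the earlier bindings gives S := branch(node(tup(5, h(n, 5, n), h(n, 5, n)), node(h(n, 5, n), k, tup(tup(5, h(n, 5, n), h(n, 5, n)), k, 5)), k), 5, node(tup(5, h(n, 5, n), h(n, 5, n)), 5, k)), X1 := tup(5, h(n, 5, n), h(n, 5, n)), Y1 := h(n, 5, n), U := node(h(n, 5, n), k, tup(tup(5, h(n, 5, n), h(n, 5, n)), k, 5)).
Delete trivial equation a = a.
MGU = { S = branch(node(tup(5, h(n, 5, n), h(n, 5, n)), node(h(n, 5, n), k, tup(tup(5, h(n, 5, n), h(n, 5, n)), k, 5)), k), 5, node(tup(5, h(n, 5, n), h(n, 5, n)), 5, k)), X1 = tup(5, h(n, 5, n), h(n, 5, n)), Y1 = h(n, 5, n), U = node(h(n, 5, n), k, tup(tup(5, h(n, 5, n), h(n, 5, n)), k, 5)), M = n }, so Y1 = h(n, 5, n).

h(n, 5, n)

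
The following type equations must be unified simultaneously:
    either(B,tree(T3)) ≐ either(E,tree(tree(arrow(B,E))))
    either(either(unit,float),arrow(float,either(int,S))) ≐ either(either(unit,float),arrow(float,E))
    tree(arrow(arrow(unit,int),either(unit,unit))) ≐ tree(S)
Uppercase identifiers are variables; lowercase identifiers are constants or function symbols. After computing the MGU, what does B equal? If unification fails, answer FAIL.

Decompose either/2: B ≐ E,  tree(T3) ≐ tree(tree(arrow(B,E))).
Bind B := E; substituting into the one remaining equation that mentions B gives: tree(T3) ≐ tree(tree(arrow(E,E))).
Decompose tree/1: T3 ≐ tree(arrow(E,E)).
Bind T3 := tree(arrow(E,E)); no other remaining equation mentions T3.
Decompose either/2: either(unit,float) ≐ either(unit,float),  arrow(float,either(int,S)) ≐ arrow(float,E).
Delete trivial equation either(unit,float) ≐ either(unit,float).
Decompose arrow/2: float ≐ float,  either(int,S) ≐ E.
Delete trivial equation float ≐ float.
Bind E := either(int,S); no other remaining equation mentions E. Substituting into the earlier bindings gives B := either(int,S), T3 := tree(arrow(either(int,S),either(int,S))).
Decompose tree/1: arrow(arrow(unit,int),either(unit,unit)) ≐ S.
Bind S := arrow(arrow(unit,int),either(unit,unit)). Substituting into the earlier bindings gives B := either(int,arrow(arrow(unit,int),either(unit,unit))), T3 := tree(arrow(either(int,arrow(arrow(unit,int),either(unit,unit))),either(int,arrow(arrow(unit,int),either(unit,unit))))), E := either(int,arrow(arrow(unit,int),either(unit,unit))).
MGU = { B -> either(int,arrow(arrow(unit,int),either(unit,unit))), T3 -> tree(arrow(either(int,arrow(arrow(unit,int),either(unit,unit))),either(int,arrow(arrow(unit,int),either(unit,unit))))), E -> either(int,arrow(arrow(unit,int),either(unit,unit))), S -> arrow(arrow(unit,int),either(unit,unit)) }, so B -> either(int,arrow(arrow(unit,int),either(unit,unit))).

either(int,arrow(arrow(unit,int),either(unit,unit)))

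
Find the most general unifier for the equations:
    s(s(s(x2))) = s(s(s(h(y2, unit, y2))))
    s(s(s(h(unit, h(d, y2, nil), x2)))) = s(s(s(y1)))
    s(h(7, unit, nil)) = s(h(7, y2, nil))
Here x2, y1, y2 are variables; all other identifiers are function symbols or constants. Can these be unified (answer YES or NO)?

Decompose s/1: s(s(x2)) = s(s(h(y2, unit, y2))).
Decompose s/1: s(x2) = s(h(y2, unit, y2)).
Decompose s/1: x2 = h(y2, unit, y2).
Bind x2 := h(y2, unit, y2); substituting into the one remaining equation that mentions x2 gives: s(s(s(h(unit, h(d, y2, nil), h(y2, unit, y2))))) = s(s(s(y1))).
Decompose s/1: s(s(h(unit, h(d, y2, nil), h(y2, unit, y2)))) = s(s(y1)).
Decompose s/1: s(h(unit, h(d, y2, nil), h(y2, unit, y2))) = s(y1).
Decompose s/1: h(unit, h(d, y2, nil), h(y2, unit, y2)) = y1.
Bind y1 := h(unit, h(d, y2, nil), h(y2, unit, y2)); no other remaining equation mentions y1.
Decompose s/1: h(7, unit, nil) = h(7, y2, nil).
Decompose h/3: 7 = 7,  unit = y2,  nil = nil.
Delete trivial equation 7 = 7.
Bind y2 := unit; no other remaining equation mentions y2. Substituting into the earlier bindings gives x2 := h(unit, unit, unit), y1 := h(unit, h(d, unit, nil), h(unit, unit, unit)).
Delete trivial equation nil = nil.
No equations remain and no clash or occurs-check failure arose, so a unifier exists.

YES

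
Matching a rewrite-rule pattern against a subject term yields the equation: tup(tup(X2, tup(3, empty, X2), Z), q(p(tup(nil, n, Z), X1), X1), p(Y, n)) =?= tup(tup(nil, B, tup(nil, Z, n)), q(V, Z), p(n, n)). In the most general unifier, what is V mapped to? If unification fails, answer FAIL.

FAIL

Decompose tup/3: tup(X2, tup(3, empty, X2), Z) =?= tup(nil, B, tup(nil, Z, n)),  q(p(tup(nil, n, Z), X1), X1) =?= q(V, Z),  p(Y, n) =?= p(n, n).
Decompose tup/3: X2 =?= nil,  tup(3, empty, X2) =?= B,  Z =?= tup(nil, Z, n).
Bind X2 := nil; substituting into the one remaining equation that mentions X2 gives: tup(3, empty, nil) =?= B.
Bind B := tup(3, empty, nil); no other remaining equation mentions B.
Occurs check fails: Z occurs in tup(nil, Z, n); the equation Z =?= tup(nil, Z, n) has no finite solution.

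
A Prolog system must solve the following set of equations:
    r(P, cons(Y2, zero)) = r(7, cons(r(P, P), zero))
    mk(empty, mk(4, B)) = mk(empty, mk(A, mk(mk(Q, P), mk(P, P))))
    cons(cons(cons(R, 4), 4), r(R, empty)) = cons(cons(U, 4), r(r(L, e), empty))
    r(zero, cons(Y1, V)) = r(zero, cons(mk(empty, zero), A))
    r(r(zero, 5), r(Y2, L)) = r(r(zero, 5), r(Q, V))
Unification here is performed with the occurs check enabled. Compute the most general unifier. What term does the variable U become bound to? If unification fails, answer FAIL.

cons(r(4, e), 4)

Decompose r/2: P = 7,  cons(Y2, zero) = cons(r(P, P), zero).
Bind P := 7; substituting into the 2 remaining equations that mention P gives: cons(Y2, zero) = cons(r(7, 7), zero),  mk(empty, mk(4, B)) = mk(empty, mk(A, mk(mk(Q, 7), mk(7, 7)))).
Decompose cons/2: Y2 = r(7, 7),  zero = zero.
Bind Y2 := r(7, 7); substituting into the one remaining equation that mentions Y2 gives: r(r(zero, 5), r(r(7, 7), L)) = r(r(zero, 5), r(Q, V)).
Delete trivial equation zero = zero.
Decompose mk/2: empty = empty,  mk(4, B) = mk(A, mk(mk(Q, 7), mk(7, 7))).
Delete trivial equation empty = empty.
Decompose mk/2: 4 = A,  B = mk(mk(Q, 7), mk(7, 7)).
Bind A := 4; substituting into the one remaining equation that mentions A gives: r(zero, cons(Y1, V)) = r(zero, cons(mk(empty, zero), 4)).
Bind B := mk(mk(Q, 7), mk(7, 7)); no other remaining equation mentions B.
Decompose cons/2: cons(cons(R, 4), 4) = cons(U, 4),  r(R, empty) = r(r(L, e), empty).
Decompose cons/2: cons(R, 4) = U,  4 = 4.
Bind U := cons(R, 4); no other remaining equation mentions U.
Delete trivial equation 4 = 4.
Decompose r/2: R = r(L, e),  empty = empty.
Bind R := r(L, e); no other remaining equation mentions R. Substituting into the earlier binding gives U := cons(r(L, e), 4).
Delete trivial equation empty = empty.
Decompose r/2: zero = zero,  cons(Y1, V) = cons(mk(empty, zero), 4).
Delete trivial equation zero = zero.
Decompose cons/2: Y1 = mk(empty, zero),  V = 4.
Bind Y1 := mk(empty, zero); no other remaining equation mentions Y1.
Bind V := 4; substituting into the remaining equation gives: r(r(zero, 5), r(r(7, 7), L)) = r(r(zero, 5), r(Q, 4)).
Decompose r/2: r(zero, 5) = r(zero, 5),  r(r(7, 7), L) = r(Q, 4).
Delete trivial equation r(zero, 5) = r(zero, 5).
Decompose r/2: r(7, 7) = Q,  L = 4.
Bind Q := r(7, 7); no other remaining equation mentions Q. Substituting into the earlier binding gives B := mk(mk(r(7, 7), 7), mk(7, 7)).
Bind L := 4. Substituting into the earlier bindings gives U := cons(r(4, e), 4), R := r(4, e).
MGU = { P -> 7, Y2 -> r(7, 7), A -> 4, B -> mk(mk(r(7, 7), 7), mk(7, 7)), U -> cons(r(4, e), 4), R -> r(4, e), Y1 -> mk(empty, zero), V -> 4, Q -> r(7, 7), L -> 4 }, so U -> cons(r(4, e), 4).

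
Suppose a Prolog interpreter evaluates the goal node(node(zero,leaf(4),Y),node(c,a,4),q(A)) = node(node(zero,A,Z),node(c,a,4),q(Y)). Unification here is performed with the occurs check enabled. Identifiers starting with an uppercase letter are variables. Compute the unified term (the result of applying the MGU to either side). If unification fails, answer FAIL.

Decompose node/3: node(zero,leaf(4),Y) = node(zero,A,Z),  node(c,a,4) = node(c,a,4),  q(A) = q(Y).
Decompose node/3: zero = zero,  leaf(4) = A,  Y = Z.
Delete trivial equation zero = zero.
Bind A := leaf(4); substituting into the one remaining equation that mentions A gives: q(leaf(4)) = q(Y).
Bind Y := Z; substituting into the one remaining equation that mentions Y gives: q(leaf(4)) = q(Z).
Delete trivial equation node(c,a,4) = node(c,a,4).
Decompose q/1: leaf(4) = Z.
Bind Z := leaf(4). Substituting into the earlier binding gives Y := leaf(4).
Applying the MGU to either side gives node(node(zero,leaf(4),leaf(4)),node(c,a,4),q(leaf(4))).

node(node(zero,leaf(4),leaf(4)),node(c,a,4),q(leaf(4)))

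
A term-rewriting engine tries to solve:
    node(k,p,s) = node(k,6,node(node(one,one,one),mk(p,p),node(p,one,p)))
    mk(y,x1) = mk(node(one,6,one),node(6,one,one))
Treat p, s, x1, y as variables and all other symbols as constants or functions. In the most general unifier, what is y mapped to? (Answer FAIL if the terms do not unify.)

Decompose node/3: k = k,  p = 6,  s = node(node(one,one,one),mk(p,p),node(p,one,p)).
Delete trivial equation k = k.
Bind p := 6; substituting into the one remaining equation that mentions p gives: s = node(node(one,one,one),mk(6,6),node(6,one,6)).
Bind s := node(node(one,one,one),mk(6,6),node(6,one,6)); no other remaining equation mentions s.
Decompose mk/2: y = node(one,6,one),  x1 = node(6,one,one).
Bind y := node(one,6,one); no other remaining equation mentions y.
Bind x1 := node(6,one,one).
MGU = { p ↦ 6, s ↦ node(node(one,one,one),mk(6,6),node(6,one,6)), y ↦ node(one,6,one), x1 ↦ node(6,one,one) }, so y ↦ node(one,6,one).

node(one,6,one)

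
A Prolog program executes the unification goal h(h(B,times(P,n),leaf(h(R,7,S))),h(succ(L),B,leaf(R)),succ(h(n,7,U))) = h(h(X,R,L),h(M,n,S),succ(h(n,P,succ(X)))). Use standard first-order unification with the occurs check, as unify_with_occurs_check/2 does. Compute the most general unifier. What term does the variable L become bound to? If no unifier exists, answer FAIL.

Decompose h/3: h(B,times(P,n),leaf(h(R,7,S))) = h(X,R,L),  h(succ(L),B,leaf(R)) = h(M,n,S),  succ(h(n,7,U)) = succ(h(n,P,succ(X))).
Decompose h/3: B = X,  times(P,n) = R,  leaf(h(R,7,S)) = L.
Bind B := X; substituting into the one remaining equation that mentions B gives: h(succ(L),X,leaf(R)) = h(M,n,S).
Bind R := times(P,n); substituting into the 2 remaining equations that mention R gives: leaf(h(times(P,n),7,S)) = L,  h(succ(L),X,leaf(times(P,n))) = h(M,n,S).
Bind L := leaf(h(times(P,n),7,S)); substituting into the one remaining equation that mentions L gives: h(succ(leaf(h(times(P,n),7,S))),X,leaf(times(P,n))) = h(M,n,S).
Decompose h/3: succ(leaf(h(times(P,n),7,S))) = M,  X = n,  leaf(times(P,n)) = S.
Bind M := succ(leaf(h(times(P,n),7,S))); no other remaining equation mentions M.
Bind X := n; substituting into the one remaining equation that mentions X gives: succ(h(n,7,U)) = succ(h(n,P,succ(n))). Substituting into the earlier binding gives B := n.
Bind S := leaf(times(P,n)); no other remaining equation mentions S. Substituting into the earlier bindings gives L := leaf(h(times(P,n),7,leaf(times(P,n)))), M := succ(leaf(h(times(P,n),7,leaf(times(P,n))))).
Decompose succ/1: h(n,7,U) = h(n,P,succ(n)).
Decompose h/3: n = n,  7 = P,  U = succ(n).
Delete trivial equation n = n.
Bind P := 7; no other remaining equation mentions P. Substituting into the earlier bindings gives R := times(7,n), L := leaf(h(times(7,n),7,leaf(times(7,n)))), M := succ(leaf(h(times(7,n),7,leaf(times(7,n))))), S := leaf(times(7,n)).
Bind U := succ(n).
MGU = { B = n, R = times(7,n), L = leaf(h(times(7,n),7,leaf(times(7,n)))), M = succ(leaf(h(times(7,n),7,leaf(times(7,n))))), X = n, S = leaf(times(7,n)), P = 7, U = succ(n) }, so L = leaf(h(times(7,n),7,leaf(times(7,n)))).

leaf(h(times(7,n),7,leaf(times(7,n))))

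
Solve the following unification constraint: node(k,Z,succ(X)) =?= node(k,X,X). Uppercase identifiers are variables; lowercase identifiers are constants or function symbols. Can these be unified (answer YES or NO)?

NO

Decompose node/3: k =?= k,  Z =?= X,  succ(X) =?= X.
Delete trivial equation k =?= k.
Bind Z := X; no other remaining equation mentions Z.
Occurs check fails: X occurs in succ(X); the equation X =?= succ(X) has no finite solution.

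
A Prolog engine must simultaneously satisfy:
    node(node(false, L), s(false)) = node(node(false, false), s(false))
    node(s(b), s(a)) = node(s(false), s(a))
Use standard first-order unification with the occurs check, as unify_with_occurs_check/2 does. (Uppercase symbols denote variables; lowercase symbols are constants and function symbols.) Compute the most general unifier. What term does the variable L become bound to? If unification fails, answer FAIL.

Decompose node/2: node(false, L) = node(false, false),  s(false) = s(false).
Decompose node/2: false = false,  L = false.
Delete trivial equation false = false.
Bind L := false; no other remaining equation mentions L.
Delete trivial equation s(false) = s(false).
Decompose node/2: s(b) = s(false),  s(a) = s(a).
Decompose s/1: b = false.
Clash: constants b and false differ; no unifier exists.

FAIL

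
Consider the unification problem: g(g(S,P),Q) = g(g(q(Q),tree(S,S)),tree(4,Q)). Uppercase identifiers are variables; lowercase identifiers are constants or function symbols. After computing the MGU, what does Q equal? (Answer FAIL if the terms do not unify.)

FAIL

Decompose g/2: g(S,P) = g(q(Q),tree(S,S)),  Q = tree(4,Q).
Decompose g/2: S = q(Q),  P = tree(S,S).
Bind S := q(Q); substituting into the one remaining equation that mentions S gives: P = tree(q(Q),q(Q)).
Bind P := tree(q(Q),q(Q)); no other remaining equation mentions P.
Occurs check fails: Q occurs in tree(4,Q); the equation Q = tree(4,Q) has no finite solution.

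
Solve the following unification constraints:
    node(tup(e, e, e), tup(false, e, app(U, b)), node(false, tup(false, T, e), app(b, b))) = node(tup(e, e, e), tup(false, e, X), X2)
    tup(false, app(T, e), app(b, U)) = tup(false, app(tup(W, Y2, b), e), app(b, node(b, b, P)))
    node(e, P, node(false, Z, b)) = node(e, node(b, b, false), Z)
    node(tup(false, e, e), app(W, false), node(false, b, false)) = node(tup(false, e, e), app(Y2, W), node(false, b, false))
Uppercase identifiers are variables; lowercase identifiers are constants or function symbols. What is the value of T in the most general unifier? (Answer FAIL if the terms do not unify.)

FAIL

Decompose node/3: tup(e, e, e) = tup(e, e, e),  tup(false, e, app(U, b)) = tup(false, e, X),  node(false, tup(false, T, e), app(b, b)) = X2.
Delete trivial equation tup(e, e, e) = tup(e, e, e).
Decompose tup/3: false = false,  e = e,  app(U, b) = X.
Delete trivial equation false = false.
Delete trivial equation e = e.
Bind X := app(U, b); no other remaining equation mentions X.
Bind X2 := node(false, tup(false, T, e), app(b, b)); no other remaining equation mentions X2.
Decompose tup/3: false = false,  app(T, e) = app(tup(W, Y2, b), e),  app(b, U) = app(b, node(b, b, P)).
Delete trivial equation false = false.
Decompose app/2: T = tup(W, Y2, b),  e = e.
Bind T := tup(W, Y2, b); no other remaining equation mentions T. Substituting into the earlier binding gives X2 := node(false, tup(false, tup(W, Y2, b), e), app(b, b)).
Delete trivial equation e = e.
Decompose app/2: b = b,  U = node(b, b, P).
Delete trivial equation b = b.
Bind U := node(b, b, P); no other remaining equation mentions U. Substituting into the earlier binding gives X := app(node(b, b, P), b).
Decompose node/3: e = e,  P = node(b, b, false),  node(false, Z, b) = Z.
Delete trivial equation e = e.
Bind P := node(b, b, false); no other remaining equation mentions P. Substituting into the earlier bindings gives X := app(node(b, b, node(b, b, false)), b), U := node(b, b, node(b, b, false)).
Occurs check fails: Z occurs in node(false, Z, b); the equation Z = node(false, Z, b) has no finite solution.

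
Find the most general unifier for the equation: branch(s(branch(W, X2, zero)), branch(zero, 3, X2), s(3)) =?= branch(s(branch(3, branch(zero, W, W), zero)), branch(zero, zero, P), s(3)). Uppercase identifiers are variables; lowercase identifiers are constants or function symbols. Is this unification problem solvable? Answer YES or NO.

Decompose branch/3: s(branch(W, X2, zero)) =?= s(branch(3, branch(zero, W, W), zero)),  branch(zero, 3, X2) =?= branch(zero, zero, P),  s(3) =?= s(3).
Decompose s/1: branch(W, X2, zero) =?= branch(3, branch(zero, W, W), zero).
Decompose branch/3: W =?= 3,  X2 =?= branch(zero, W, W),  zero =?= zero.
Bind W := 3; substituting into the one remaining equation that mentions W gives: X2 =?= branch(zero, 3, 3).
Bind X2 := branch(zero, 3, 3); substituting into the one remaining equation that mentions X2 gives: branch(zero, 3, branch(zero, 3, 3)) =?= branch(zero, zero, P).
Delete trivial equation zero =?= zero.
Decompose branch/3: zero =?= zero,  3 =?= zero,  branch(zero, 3, 3) =?= P.
Delete trivial equation zero =?= zero.
Clash: constants 3 and zero differ; no unifier exists.

NO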